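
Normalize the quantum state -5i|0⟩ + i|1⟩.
-0.9806i|0⟩ + 0.1961i|1⟩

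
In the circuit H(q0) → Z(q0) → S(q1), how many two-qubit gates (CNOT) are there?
0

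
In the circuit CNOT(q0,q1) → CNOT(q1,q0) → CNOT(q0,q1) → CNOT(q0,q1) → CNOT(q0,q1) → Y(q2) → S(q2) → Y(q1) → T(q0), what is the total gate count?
9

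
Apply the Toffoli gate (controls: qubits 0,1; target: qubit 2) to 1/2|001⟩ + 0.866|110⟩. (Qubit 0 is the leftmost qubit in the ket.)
1/2|001⟩ + 0.866|111⟩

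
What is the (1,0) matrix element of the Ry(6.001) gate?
0.1406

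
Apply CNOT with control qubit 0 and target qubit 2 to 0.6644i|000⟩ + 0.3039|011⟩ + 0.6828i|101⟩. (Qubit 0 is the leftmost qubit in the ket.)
0.6644i|000⟩ + 0.3039|011⟩ + 0.6828i|100⟩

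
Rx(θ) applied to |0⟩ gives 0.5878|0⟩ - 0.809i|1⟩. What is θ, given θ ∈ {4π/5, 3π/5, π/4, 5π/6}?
3π/5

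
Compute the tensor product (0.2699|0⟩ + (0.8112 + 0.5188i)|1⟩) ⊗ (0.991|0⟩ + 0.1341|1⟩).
0.2675|00⟩ + 0.03619|01⟩ + (0.8039 + 0.5141i)|10⟩ + (0.1088 + 0.06957i)|11⟩

amp(|b₁b₂…⟩) = product of the factor amplitudes for bits b₁, b₂, …; only kets whose every factor amplitude is nonzero survive.
|00⟩: (0.2699)(0.991) = 0.2675
|01⟩: (0.2699)(0.1341) = 0.03619
|10⟩: (0.8112 + 0.5188i)(0.991) = (0.8039 + 0.5141i)
|11⟩: (0.8112 + 0.5188i)(0.1341) = (0.1088 + 0.06957i)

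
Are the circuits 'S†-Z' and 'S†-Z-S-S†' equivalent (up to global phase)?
Yes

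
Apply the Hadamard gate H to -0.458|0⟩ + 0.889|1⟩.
0.3048|0⟩ - 0.9525|1⟩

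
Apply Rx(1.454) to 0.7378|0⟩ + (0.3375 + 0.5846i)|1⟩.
(0.9398 - 0.2243i)|0⟩ + (0.2522 - 0.05357i)|1⟩

Rx(1.454) = [[cos(θ/2), −i·sin(θ/2)], [−i·sin(θ/2), cos(θ/2)]]; θ = 1.454, cos(θ/2) ≈ 0.747172, sin(θ/2) ≈ 0.664631.
With a = amp(|0⟩) = 0.7378 and b = amp(|1⟩) = (0.3375 + 0.5846i):
new amp(|0⟩) = (0.747172)·a + (-0.664631i)·b = (0.9398 - 0.2243i)
new amp(|1⟩) = (-0.664631i)·a + (0.747172)·b = (0.2522 - 0.05357i)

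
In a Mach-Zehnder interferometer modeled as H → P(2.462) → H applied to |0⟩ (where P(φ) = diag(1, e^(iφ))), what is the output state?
(0.1111 + 0.3142i)|0⟩ + (0.8889 - 0.3142i)|1⟩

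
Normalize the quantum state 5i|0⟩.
i|0⟩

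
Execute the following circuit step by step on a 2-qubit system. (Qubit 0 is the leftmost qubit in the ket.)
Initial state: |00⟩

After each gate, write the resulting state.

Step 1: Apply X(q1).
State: |01⟩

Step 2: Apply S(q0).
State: |01⟩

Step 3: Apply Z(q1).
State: -|01⟩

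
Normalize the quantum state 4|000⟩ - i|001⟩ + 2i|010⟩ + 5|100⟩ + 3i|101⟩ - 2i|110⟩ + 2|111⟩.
0.504|000⟩ - 0.126i|001⟩ + 0.252i|010⟩ + 0.6299|100⟩ + (1/√7)i|101⟩ - 0.252i|110⟩ + 0.252|111⟩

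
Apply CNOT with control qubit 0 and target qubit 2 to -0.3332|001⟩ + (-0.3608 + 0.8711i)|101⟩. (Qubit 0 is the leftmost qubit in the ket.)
-0.3332|001⟩ + (-0.3608 + 0.8711i)|100⟩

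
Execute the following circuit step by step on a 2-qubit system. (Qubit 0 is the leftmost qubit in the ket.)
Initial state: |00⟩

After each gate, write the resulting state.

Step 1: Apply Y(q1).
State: i|01⟩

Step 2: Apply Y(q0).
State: -|11⟩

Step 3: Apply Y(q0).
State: i|01⟩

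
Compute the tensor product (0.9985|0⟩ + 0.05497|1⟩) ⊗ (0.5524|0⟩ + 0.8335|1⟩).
0.5516|00⟩ + 0.8322|01⟩ + 0.03037|10⟩ + 0.04582|11⟩

amp(|b₁b₂…⟩) = product of the factor amplitudes for bits b₁, b₂, …; only kets whose every factor amplitude is nonzero survive.
|00⟩: (0.9985)(0.5524) = 0.5516
|01⟩: (0.9985)(0.8335) = 0.8322
|10⟩: (0.05497)(0.5524) = 0.03037
|11⟩: (0.05497)(0.8335) = 0.04582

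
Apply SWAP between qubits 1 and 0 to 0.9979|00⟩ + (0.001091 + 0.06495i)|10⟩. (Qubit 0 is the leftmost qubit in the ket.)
0.9979|00⟩ + (0.001091 + 0.06495i)|01⟩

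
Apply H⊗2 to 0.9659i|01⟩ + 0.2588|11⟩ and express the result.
(0.1294 + 0.483i)|00⟩ + (-0.1294 - 0.483i)|01⟩ + (-0.1294 + 0.483i)|10⟩ + (0.1294 - 0.483i)|11⟩

H⊗2 gives amp(|y⟩) = (1/2) Σ_x (−1)^(x·y) amp(|x⟩), where x·y is the number of positions in which both x and y have a 1.
|00⟩: (0.9659i + 0.2588)/2 = (0.1294 + 0.483i)
|01⟩: (-0.9659i - 0.2588)/2 = (-0.1294 - 0.483i)
|10⟩: (0.9659i - 0.2588)/2 = (-0.1294 + 0.483i)
|11⟩: (-0.9659i + 0.2588)/2 = (0.1294 - 0.483i)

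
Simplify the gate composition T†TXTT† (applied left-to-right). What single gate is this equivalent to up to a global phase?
X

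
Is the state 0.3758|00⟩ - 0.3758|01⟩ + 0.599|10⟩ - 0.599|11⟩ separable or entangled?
Separable

Writing the state as a|00⟩ + b|01⟩ + c|10⟩ + d|11⟩, it is a product state iff ad − bc = 0.
Here (a, b, c, d) = (0.3758, -0.3758, 0.599, -0.599): ad − bc = (0.3758)(-0.599) − (-0.3758)(0.599) = 0, so the state is separable.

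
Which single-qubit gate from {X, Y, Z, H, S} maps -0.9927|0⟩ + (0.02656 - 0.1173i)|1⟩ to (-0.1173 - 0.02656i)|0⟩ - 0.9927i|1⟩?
Y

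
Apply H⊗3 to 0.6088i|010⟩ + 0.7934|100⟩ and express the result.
(0.2805 + 0.2152i)|000⟩ + (0.2805 + 0.2152i)|001⟩ + (0.2805 - 0.2152i)|010⟩ + (0.2805 - 0.2152i)|011⟩ + (-0.2805 + 0.2152i)|100⟩ + (-0.2805 + 0.2152i)|101⟩ + (-0.2805 - 0.2152i)|110⟩ + (-0.2805 - 0.2152i)|111⟩

H⊗3 gives amp(|y⟩) = (1/2√2) Σ_x (−1)^(x·y) amp(|x⟩), where x·y is the number of positions in which both x and y have a 1.
|000⟩: (0.6088i + 0.7934)/(2√2) = (0.2805 + 0.2152i)
|001⟩: (0.6088i + 0.7934)/(2√2) = (0.2805 + 0.2152i)
|010⟩: (-0.6088i + 0.7934)/(2√2) = (0.2805 - 0.2152i)
|011⟩: (-0.6088i + 0.7934)/(2√2) = (0.2805 - 0.2152i)
|100⟩: (0.6088i - 0.7934)/(2√2) = (-0.2805 + 0.2152i)
|101⟩: (0.6088i - 0.7934)/(2√2) = (-0.2805 + 0.2152i)
|110⟩: (-0.6088i - 0.7934)/(2√2) = (-0.2805 - 0.2152i)
|111⟩: (-0.6088i - 0.7934)/(2√2) = (-0.2805 - 0.2152i)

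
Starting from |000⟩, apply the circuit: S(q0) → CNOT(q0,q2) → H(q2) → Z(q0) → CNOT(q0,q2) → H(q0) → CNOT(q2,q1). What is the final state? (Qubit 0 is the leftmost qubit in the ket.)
1/2|000⟩ + 1/2|011⟩ + 1/2|100⟩ + 1/2|111⟩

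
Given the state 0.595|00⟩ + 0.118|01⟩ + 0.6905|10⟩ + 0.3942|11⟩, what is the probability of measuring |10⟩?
0.4768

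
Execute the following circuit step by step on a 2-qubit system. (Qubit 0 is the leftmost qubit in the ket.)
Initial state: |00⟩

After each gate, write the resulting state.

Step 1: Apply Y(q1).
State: i|01⟩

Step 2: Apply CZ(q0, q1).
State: i|01⟩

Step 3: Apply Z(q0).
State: i|01⟩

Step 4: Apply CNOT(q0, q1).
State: i|01⟩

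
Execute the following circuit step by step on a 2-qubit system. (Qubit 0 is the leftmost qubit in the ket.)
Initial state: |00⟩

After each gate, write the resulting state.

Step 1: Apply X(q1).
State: |01⟩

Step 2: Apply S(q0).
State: |01⟩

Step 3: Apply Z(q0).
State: |01⟩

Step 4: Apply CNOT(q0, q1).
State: |01⟩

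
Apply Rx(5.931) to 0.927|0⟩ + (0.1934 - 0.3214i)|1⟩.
(-0.969 - 0.03388i)|0⟩ + (-0.1904 + 0.154i)|1⟩

Rx(5.931) = [[cos(θ/2), −i·sin(θ/2)], [−i·sin(θ/2), cos(θ/2)]]; θ = 5.931, cos(θ/2) ≈ -0.984536, sin(θ/2) ≈ 0.175184.
With a = amp(|0⟩) = 0.927 and b = amp(|1⟩) = (0.1934 - 0.3214i):
new amp(|0⟩) = (-0.984536)·a + (-0.175184i)·b = (-0.969 - 0.03388i)
new amp(|1⟩) = (-0.175184i)·a + (-0.984536)·b = (-0.1904 + 0.154i)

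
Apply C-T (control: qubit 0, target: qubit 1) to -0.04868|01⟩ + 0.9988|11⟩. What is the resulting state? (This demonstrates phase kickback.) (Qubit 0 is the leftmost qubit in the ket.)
-0.04868|01⟩ + (0.7063 + 0.7063i)|11⟩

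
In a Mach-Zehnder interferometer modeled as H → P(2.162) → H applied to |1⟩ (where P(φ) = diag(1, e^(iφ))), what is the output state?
(0.7787 - 0.4151i)|0⟩ + (0.2213 + 0.4151i)|1⟩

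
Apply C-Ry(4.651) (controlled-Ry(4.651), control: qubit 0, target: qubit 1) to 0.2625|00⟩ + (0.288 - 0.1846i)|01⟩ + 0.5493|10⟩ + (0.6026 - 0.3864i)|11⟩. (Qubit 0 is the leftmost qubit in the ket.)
0.2625|00⟩ + (0.288 - 0.1846i)|01⟩ + (-0.8153 + 0.2815i)|10⟩ + (-0.01267 + 0.2647i)|11⟩

C-Ry(4.651) leaves the control-|0⟩ kets |00⟩, |01⟩ unchanged and applies Ry(4.651) to qubit 1 on the control-|1⟩ pair (|10⟩, |11⟩).
Ry(4.651) = [[cos(θ/2), −sin(θ/2)], [sin(θ/2), cos(θ/2)]]; θ = 4.651, cos(θ/2) ≈ -0.685073, sin(θ/2) ≈ 0.728475.
With a = amp(|10⟩) = 0.5493 and b = amp(|11⟩) = (0.6026 - 0.3864i):
new amp(|10⟩) = (-0.685073)·a + (-0.728475)·b = (-0.8153 + 0.2815i)
new amp(|11⟩) = (0.728475)·a + (-0.685073)·b = (-0.01267 + 0.2647i)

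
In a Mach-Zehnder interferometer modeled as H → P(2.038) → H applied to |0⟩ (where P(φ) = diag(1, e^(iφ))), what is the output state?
(0.2748 + 0.4464i)|0⟩ + (0.7252 - 0.4464i)|1⟩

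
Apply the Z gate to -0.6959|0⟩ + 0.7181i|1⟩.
-0.6959|0⟩ - 0.7181i|1⟩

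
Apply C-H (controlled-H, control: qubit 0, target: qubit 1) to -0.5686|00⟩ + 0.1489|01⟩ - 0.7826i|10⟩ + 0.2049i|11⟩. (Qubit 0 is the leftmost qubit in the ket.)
-0.5686|00⟩ + 0.1489|01⟩ - 0.4085i|10⟩ - 0.6983i|11⟩

C-H leaves the control-|0⟩ kets |00⟩, |01⟩ unchanged and applies H to qubit 1 on the control-|1⟩ pair (|10⟩, |11⟩).
H = [[1/√2, 1/√2], [1/√2, -1/√2]].
With a = amp(|10⟩) = -0.7826i and b = amp(|11⟩) = 0.2049i:
new amp(|10⟩) = (1/√2)·a + (1/√2)·b = -0.4085i
new amp(|11⟩) = (1/√2)·a + (-1/√2)·b = -0.6983i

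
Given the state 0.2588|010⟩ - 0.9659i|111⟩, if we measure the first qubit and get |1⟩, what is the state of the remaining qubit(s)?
-i|11⟩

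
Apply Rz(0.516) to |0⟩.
(0.9669 - 0.2551i)|0⟩

Rz(0.516) = [[e^(−iθ/2), 0], [0, e^(iθ/2)]] with e^(±iθ/2) = cos(θ/2) ± i·sin(θ/2); θ = 0.516, cos(θ/2) ≈ 0.966902, sin(θ/2) ≈ 0.255147.
With a = amp(|0⟩) = 1 and b = amp(|1⟩) = 0:
new amp(|0⟩) = (0.966902 - 0.255147i)·a = (0.9669 - 0.2551i)
new amp(|1⟩) = (0.966902 + 0.255147i)·b = 0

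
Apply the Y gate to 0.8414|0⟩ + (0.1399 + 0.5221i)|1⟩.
(0.5221 - 0.1399i)|0⟩ + 0.8414i|1⟩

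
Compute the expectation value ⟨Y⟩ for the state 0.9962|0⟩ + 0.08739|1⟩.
0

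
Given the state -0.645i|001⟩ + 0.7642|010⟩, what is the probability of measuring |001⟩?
0.416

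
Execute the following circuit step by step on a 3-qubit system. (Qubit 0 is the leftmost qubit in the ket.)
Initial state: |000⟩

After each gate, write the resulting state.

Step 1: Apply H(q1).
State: 1/√2|000⟩ + 1/√2|010⟩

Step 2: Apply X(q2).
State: 1/√2|001⟩ + 1/√2|011⟩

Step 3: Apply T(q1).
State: 1/√2|001⟩ + (1/2 + (1/2)i)|011⟩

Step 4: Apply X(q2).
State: 1/√2|000⟩ + (1/2 + (1/2)i)|010⟩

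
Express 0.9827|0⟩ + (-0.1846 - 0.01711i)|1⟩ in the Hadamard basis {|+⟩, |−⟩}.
(0.5643 - 0.0121i)|+⟩ + (0.8254 + 0.0121i)|−⟩

With |ψ⟩ = α|0⟩ + β|1⟩, the Hadamard-basis coefficients are ⟨+|ψ⟩ = (α + β)/√2 and ⟨−|ψ⟩ = (α − β)/√2.
Here α = 0.9827, β = (-0.1846 - 0.01711i): (α + β)/√2 = (0.5643 - 0.0121i), (α − β)/√2 = (0.8254 + 0.0121i).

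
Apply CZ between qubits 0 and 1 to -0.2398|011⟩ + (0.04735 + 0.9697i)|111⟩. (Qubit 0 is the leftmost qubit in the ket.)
-0.2398|011⟩ + (-0.04735 - 0.9697i)|111⟩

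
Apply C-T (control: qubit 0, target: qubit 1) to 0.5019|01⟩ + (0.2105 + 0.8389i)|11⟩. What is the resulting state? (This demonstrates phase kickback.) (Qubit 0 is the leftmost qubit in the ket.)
0.5019|01⟩ + (-0.4443 + 0.742i)|11⟩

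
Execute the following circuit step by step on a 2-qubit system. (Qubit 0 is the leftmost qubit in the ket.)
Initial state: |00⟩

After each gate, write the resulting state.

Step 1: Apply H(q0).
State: 1/√2|00⟩ + 1/√2|10⟩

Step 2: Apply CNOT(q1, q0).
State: 1/√2|00⟩ + 1/√2|10⟩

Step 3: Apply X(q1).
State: 1/√2|01⟩ + 1/√2|11⟩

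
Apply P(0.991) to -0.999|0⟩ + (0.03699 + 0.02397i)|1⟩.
-0.999|0⟩ + (0.0002124 + 0.04408i)|1⟩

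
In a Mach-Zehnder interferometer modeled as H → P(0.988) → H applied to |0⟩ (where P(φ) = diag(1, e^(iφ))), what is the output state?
(0.7752 + 0.4175i)|0⟩ + (0.2248 - 0.4175i)|1⟩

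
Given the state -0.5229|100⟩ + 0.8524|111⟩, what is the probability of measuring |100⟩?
0.2734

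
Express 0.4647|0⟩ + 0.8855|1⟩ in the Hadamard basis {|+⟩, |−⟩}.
0.9547|+⟩ - 0.2976|−⟩

With |ψ⟩ = α|0⟩ + β|1⟩, the Hadamard-basis coefficients are ⟨+|ψ⟩ = (α + β)/√2 and ⟨−|ψ⟩ = (α − β)/√2.
Here α = 0.4647, β = 0.8855: (α + β)/√2 = 0.9547, (α − β)/√2 = -0.2976.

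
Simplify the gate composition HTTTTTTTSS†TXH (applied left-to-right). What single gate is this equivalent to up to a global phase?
Z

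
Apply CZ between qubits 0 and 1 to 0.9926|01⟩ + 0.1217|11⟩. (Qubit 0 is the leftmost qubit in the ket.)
0.9926|01⟩ - 0.1217|11⟩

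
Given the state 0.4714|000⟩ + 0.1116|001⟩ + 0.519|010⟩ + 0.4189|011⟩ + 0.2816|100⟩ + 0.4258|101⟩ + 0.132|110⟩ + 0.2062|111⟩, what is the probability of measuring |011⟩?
0.1755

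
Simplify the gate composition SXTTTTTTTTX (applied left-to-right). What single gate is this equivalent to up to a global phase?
S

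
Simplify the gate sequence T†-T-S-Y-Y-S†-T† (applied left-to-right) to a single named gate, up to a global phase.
T†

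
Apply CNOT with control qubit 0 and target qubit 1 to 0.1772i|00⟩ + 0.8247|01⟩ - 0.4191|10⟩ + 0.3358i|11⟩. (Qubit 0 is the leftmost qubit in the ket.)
0.1772i|00⟩ + 0.8247|01⟩ + 0.3358i|10⟩ - 0.4191|11⟩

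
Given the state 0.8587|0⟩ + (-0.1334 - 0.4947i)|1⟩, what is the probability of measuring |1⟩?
0.2625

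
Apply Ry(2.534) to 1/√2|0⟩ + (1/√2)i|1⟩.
(0.2115 - 0.6747i)|0⟩ + (0.6747 + 0.2115i)|1⟩

Ry(2.534) = [[cos(θ/2), −sin(θ/2)], [sin(θ/2), cos(θ/2)]]; θ = 2.534, cos(θ/2) ≈ 0.299145, sin(θ/2) ≈ 0.954208.
With a = amp(|0⟩) = 1/√2 and b = amp(|1⟩) = (1/√2)i:
new amp(|0⟩) = (0.299145)·a + (-0.954208)·b = (0.2115 - 0.6747i)
new amp(|1⟩) = (0.954208)·a + (0.299145)·b = (0.6747 + 0.2115i)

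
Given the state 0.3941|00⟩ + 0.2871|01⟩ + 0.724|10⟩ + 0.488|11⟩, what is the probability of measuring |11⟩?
0.2381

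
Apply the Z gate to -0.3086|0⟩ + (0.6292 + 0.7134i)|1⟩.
-0.3086|0⟩ + (-0.6292 - 0.7134i)|1⟩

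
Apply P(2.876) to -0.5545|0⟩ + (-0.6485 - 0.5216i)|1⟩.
-0.5545|0⟩ + (0.7627 + 0.3331i)|1⟩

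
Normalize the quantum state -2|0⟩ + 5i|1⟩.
-0.3714|0⟩ + 0.9285i|1⟩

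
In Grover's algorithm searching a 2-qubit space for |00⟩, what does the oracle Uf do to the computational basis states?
Uf|x⟩ = -|x⟩ if x = 00, else |x⟩ (phase flip on target)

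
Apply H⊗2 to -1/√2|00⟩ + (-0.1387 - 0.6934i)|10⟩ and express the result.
(-0.4229 - 0.3467i)|00⟩ + (-0.4229 - 0.3467i)|01⟩ + (-0.2842 + 0.3467i)|10⟩ + (-0.2842 + 0.3467i)|11⟩

H⊗2 gives amp(|y⟩) = (1/2) Σ_x (−1)^(x·y) amp(|x⟩), where x·y is the number of positions in which both x and y have a 1.
|00⟩: (-1/√2 + (-0.1387 - 0.6934i))/2 = (-0.4229 - 0.3467i)
|01⟩: (-1/√2 + (-0.1387 - 0.6934i))/2 = (-0.4229 - 0.3467i)
|10⟩: (-1/√2 - (-0.1387 - 0.6934i))/2 = (-0.2842 + 0.3467i)
|11⟩: (-1/√2 - (-0.1387 - 0.6934i))/2 = (-0.2842 + 0.3467i)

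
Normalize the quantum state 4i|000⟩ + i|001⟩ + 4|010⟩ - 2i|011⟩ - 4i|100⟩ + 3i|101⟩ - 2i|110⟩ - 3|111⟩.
0.4619i|000⟩ + 0.1155i|001⟩ + 0.4619|010⟩ - 0.2309i|011⟩ - 0.4619i|100⟩ + 0.3464i|101⟩ - 0.2309i|110⟩ - 0.3464|111⟩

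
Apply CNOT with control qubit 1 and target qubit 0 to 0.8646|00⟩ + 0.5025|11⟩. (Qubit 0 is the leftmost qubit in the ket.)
0.8646|00⟩ + 0.5025|01⟩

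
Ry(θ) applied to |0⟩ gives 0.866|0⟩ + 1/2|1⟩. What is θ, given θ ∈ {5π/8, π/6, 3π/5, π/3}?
π/3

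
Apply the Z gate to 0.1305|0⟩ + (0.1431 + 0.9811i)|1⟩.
0.1305|0⟩ + (-0.1431 - 0.9811i)|1⟩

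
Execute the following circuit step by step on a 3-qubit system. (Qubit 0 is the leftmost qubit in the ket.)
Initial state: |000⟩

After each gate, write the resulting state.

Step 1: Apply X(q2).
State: |001⟩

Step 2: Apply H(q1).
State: 1/√2|001⟩ + 1/√2|011⟩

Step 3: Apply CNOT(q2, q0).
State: 1/√2|101⟩ + 1/√2|111⟩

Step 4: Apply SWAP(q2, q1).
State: 1/√2|110⟩ + 1/√2|111⟩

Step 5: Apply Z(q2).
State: 1/√2|110⟩ - 1/√2|111⟩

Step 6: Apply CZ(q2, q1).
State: 1/√2|110⟩ + 1/√2|111⟩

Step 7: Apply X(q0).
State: 1/√2|010⟩ + 1/√2|011⟩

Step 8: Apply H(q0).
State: 1/2|010⟩ + 1/2|011⟩ + 1/2|110⟩ + 1/2|111⟩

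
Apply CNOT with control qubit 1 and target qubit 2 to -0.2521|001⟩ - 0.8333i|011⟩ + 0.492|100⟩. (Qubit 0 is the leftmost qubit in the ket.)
-0.2521|001⟩ - 0.8333i|010⟩ + 0.492|100⟩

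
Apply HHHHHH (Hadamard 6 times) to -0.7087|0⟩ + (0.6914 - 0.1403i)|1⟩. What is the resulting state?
-0.7087|0⟩ + (0.6914 - 0.1403i)|1⟩

H² = I, so an even number of Hadamards cancels: H^6 = I and the state is unchanged.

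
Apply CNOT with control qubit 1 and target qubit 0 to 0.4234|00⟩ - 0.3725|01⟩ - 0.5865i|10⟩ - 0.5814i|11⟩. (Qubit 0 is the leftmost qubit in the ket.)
0.4234|00⟩ - 0.5814i|01⟩ - 0.5865i|10⟩ - 0.3725|11⟩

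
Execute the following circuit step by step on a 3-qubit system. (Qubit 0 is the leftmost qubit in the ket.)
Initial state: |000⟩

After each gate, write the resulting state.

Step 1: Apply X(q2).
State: |001⟩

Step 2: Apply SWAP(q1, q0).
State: |001⟩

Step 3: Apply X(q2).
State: |000⟩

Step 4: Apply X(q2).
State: |001⟩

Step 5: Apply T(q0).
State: |001⟩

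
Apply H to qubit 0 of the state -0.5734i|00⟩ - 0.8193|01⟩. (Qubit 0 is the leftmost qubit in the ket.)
-0.4055i|00⟩ - 0.5793|01⟩ - 0.4055i|10⟩ - 0.5793|11⟩

H on qubit 0 mixes each pair of kets that differ only in qubit 0: amplitudes (a, b) of (|…0…⟩, |…1…⟩) become ((a + b)/√2, (a − b)/√2). Kets absent from the input have amplitude 0.
(|00⟩, |10⟩): (a, b) = (-0.5734i, 0) → (-0.4055i, -0.4055i)
(|01⟩, |11⟩): (a, b) = (-0.8193, 0) → (-0.5793, -0.5793)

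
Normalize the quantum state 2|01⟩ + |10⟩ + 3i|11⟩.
0.5345|01⟩ + 0.2673|10⟩ + 0.8018i|11⟩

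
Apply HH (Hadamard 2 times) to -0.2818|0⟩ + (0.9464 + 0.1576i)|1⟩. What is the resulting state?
-0.2818|0⟩ + (0.9464 + 0.1576i)|1⟩

H² = I, so an even number of Hadamards cancels: H^2 = I and the state is unchanged.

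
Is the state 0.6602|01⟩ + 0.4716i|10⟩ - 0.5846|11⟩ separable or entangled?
Entangled

Writing the state as a|00⟩ + b|01⟩ + c|10⟩ + d|11⟩, it is a product state iff ad − bc = 0.
Here (a, b, c, d) = (0, 0.6602, 0.4716i, -0.5846): ad − bc = (0)(-0.5846) − (0.6602)(0.4716i) = -0.3114i ≠ 0, so the state is entangled.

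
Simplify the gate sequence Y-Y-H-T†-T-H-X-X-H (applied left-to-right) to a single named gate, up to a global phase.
H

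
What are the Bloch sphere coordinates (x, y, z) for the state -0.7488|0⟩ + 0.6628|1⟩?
(-0.9926, 0, 0.1214)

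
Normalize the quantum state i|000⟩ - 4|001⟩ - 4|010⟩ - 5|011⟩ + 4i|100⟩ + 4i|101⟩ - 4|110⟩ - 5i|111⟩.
0.08737i|000⟩ - 0.3495|001⟩ - 0.3495|010⟩ - 0.4369|011⟩ + 0.3495i|100⟩ + 0.3495i|101⟩ - 0.3495|110⟩ - 0.4369i|111⟩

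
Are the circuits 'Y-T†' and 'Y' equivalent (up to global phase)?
No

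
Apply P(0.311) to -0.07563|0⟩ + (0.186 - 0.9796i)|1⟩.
-0.07563|0⟩ + (0.4768 - 0.8757i)|1⟩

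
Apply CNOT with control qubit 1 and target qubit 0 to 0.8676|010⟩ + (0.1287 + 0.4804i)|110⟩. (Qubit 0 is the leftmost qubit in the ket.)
(0.1287 + 0.4804i)|010⟩ + 0.8676|110⟩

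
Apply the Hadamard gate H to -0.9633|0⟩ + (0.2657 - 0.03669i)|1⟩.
(-0.4933 - 0.02594i)|0⟩ + (-0.869 + 0.02594i)|1⟩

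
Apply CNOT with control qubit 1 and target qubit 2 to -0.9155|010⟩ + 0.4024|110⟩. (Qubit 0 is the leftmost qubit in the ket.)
-0.9155|011⟩ + 0.4024|111⟩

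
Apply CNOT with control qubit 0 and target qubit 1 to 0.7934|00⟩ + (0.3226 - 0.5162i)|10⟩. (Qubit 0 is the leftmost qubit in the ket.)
0.7934|00⟩ + (0.3226 - 0.5162i)|11⟩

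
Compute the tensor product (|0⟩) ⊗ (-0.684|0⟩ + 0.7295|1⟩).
-0.684|00⟩ + 0.7295|01⟩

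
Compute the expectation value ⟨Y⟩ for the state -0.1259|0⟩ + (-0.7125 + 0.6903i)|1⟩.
-0.1738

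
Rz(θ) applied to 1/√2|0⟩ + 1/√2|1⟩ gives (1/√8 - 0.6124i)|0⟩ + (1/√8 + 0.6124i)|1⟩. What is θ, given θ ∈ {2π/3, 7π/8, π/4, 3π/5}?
2π/3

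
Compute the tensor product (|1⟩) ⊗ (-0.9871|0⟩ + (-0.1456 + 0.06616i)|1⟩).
-0.9871|10⟩ + (-0.1456 + 0.06616i)|11⟩

amp(|b₁b₂…⟩) = product of the factor amplitudes for bits b₁, b₂, …; only kets whose every factor amplitude is nonzero survive.
|10⟩: (1)(-0.9871) = -0.9871
|11⟩: (1)(-0.1456 + 0.06616i) = (-0.1456 + 0.06616i)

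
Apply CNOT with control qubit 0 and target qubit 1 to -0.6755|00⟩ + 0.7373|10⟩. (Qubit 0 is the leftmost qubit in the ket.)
-0.6755|00⟩ + 0.7373|11⟩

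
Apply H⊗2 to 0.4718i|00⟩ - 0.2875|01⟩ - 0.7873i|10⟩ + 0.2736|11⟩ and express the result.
(-0.00695 - 0.1578i)|00⟩ + (0.00695 - 0.1578i)|01⟩ + (-0.2806 + 0.6296i)|10⟩ + (0.2806 + 0.6296i)|11⟩

H⊗2 gives amp(|y⟩) = (1/2) Σ_x (−1)^(x·y) amp(|x⟩), where x·y is the number of positions in which both x and y have a 1.
|00⟩: (0.4718i - 0.2875 - 0.7873i + 0.2736)/2 = (-0.00695 - 0.1578i)
|01⟩: (0.4718i + 0.2875 - 0.7873i - 0.2736)/2 = (0.00695 - 0.1578i)
|10⟩: (0.4718i - 0.2875 + 0.7873i - 0.2736)/2 = (-0.2806 + 0.6296i)
|11⟩: (0.4718i + 0.2875 + 0.7873i + 0.2736)/2 = (0.2806 + 0.6296i)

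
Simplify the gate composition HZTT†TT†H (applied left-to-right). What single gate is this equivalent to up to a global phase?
X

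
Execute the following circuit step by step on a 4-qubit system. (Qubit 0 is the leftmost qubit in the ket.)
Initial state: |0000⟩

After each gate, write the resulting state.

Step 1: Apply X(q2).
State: |0010⟩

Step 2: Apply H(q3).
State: 1/√2|0010⟩ + 1/√2|0011⟩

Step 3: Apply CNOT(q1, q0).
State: 1/√2|0010⟩ + 1/√2|0011⟩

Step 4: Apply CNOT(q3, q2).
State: 1/√2|0001⟩ + 1/√2|0010⟩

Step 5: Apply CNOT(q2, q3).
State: 1/√2|0001⟩ + 1/√2|0011⟩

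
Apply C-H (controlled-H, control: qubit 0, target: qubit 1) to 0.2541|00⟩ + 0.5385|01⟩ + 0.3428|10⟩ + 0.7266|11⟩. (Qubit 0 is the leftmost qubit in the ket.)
0.2541|00⟩ + 0.5385|01⟩ + 0.7562|10⟩ - 0.2714|11⟩

C-H leaves the control-|0⟩ kets |00⟩, |01⟩ unchanged and applies H to qubit 1 on the control-|1⟩ pair (|10⟩, |11⟩).
H = [[1/√2, 1/√2], [1/√2, -1/√2]].
With a = amp(|10⟩) = 0.3428 and b = amp(|11⟩) = 0.7266:
new amp(|10⟩) = (1/√2)·a + (1/√2)·b = 0.7562
new amp(|11⟩) = (1/√2)·a + (-1/√2)·b = -0.2714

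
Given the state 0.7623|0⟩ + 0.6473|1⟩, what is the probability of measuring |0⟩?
0.5811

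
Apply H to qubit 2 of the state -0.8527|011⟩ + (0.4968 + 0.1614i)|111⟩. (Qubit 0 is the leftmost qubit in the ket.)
-0.6029|010⟩ + 0.6029|011⟩ + (0.3513 + 0.1141i)|110⟩ + (-0.3513 - 0.1141i)|111⟩

H on qubit 2 mixes each pair of kets that differ only in qubit 2: amplitudes (a, b) of (|…0…⟩, |…1…⟩) become ((a + b)/√2, (a − b)/√2). Kets absent from the input have amplitude 0.
(|010⟩, |011⟩): (a, b) = (0, -0.8527) → (-0.6029, 0.6029)
(|110⟩, |111⟩): (a, b) = (0, (0.4968 + 0.1614i)) → ((0.3513 + 0.1141i), (-0.3513 - 0.1141i))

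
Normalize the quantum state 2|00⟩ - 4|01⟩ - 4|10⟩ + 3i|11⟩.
0.2981|00⟩ - 0.5963|01⟩ - 0.5963|10⟩ + (1/√5)i|11⟩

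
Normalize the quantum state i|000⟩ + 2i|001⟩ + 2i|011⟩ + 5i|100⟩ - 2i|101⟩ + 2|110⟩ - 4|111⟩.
0.1313i|000⟩ + 0.2626i|001⟩ + 0.2626i|011⟩ + 0.6565i|100⟩ - 0.2626i|101⟩ + 0.2626|110⟩ - 0.5252|111⟩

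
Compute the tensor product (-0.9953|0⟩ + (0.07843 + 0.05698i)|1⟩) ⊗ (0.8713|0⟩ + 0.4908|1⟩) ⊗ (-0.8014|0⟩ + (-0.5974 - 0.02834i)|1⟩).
0.695|000⟩ + (0.5181 + 0.02458i)|001⟩ + 0.3915|010⟩ + (0.2918 + 0.01384i)|011⟩ + (-0.05476 - 0.03979i)|100⟩ + (-0.03942 - 0.0316i)|101⟩ + (-0.03085 - 0.02241i)|110⟩ + (-0.0222 - 0.0178i)|111⟩

amp(|b₁b₂…⟩) = product of the factor amplitudes for bits b₁, b₂, …; only kets whose every factor amplitude is nonzero survive.
|000⟩: (-0.9953)(0.8713)(-0.8014) = 0.695
|001⟩: (-0.9953)(0.8713)(-0.5974 - 0.02834i) = (0.5181 + 0.02458i)
|010⟩: (-0.9953)(0.4908)(-0.8014) = 0.3915
|011⟩: (-0.9953)(0.4908)(-0.5974 - 0.02834i) = (0.2918 + 0.01384i)
|100⟩: (0.07843 + 0.05698i)(0.8713)(-0.8014) = (-0.05476 - 0.03979i)
|101⟩: (0.07843 + 0.05698i)(0.8713)(-0.5974 - 0.02834i) = (-0.03942 - 0.0316i)
|110⟩: (0.07843 + 0.05698i)(0.4908)(-0.8014) = (-0.03085 - 0.02241i)
|111⟩: (0.07843 + 0.05698i)(0.4908)(-0.5974 - 0.02834i) = (-0.0222 - 0.0178i)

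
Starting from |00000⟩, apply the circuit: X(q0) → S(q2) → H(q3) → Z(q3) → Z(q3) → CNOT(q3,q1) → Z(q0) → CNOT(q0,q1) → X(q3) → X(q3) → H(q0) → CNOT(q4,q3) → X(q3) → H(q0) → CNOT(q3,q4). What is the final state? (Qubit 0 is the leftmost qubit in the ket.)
-1/√2|10000⟩ - 1/√2|11011⟩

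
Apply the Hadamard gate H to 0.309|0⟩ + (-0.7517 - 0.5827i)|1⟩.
(-0.313 - 0.412i)|0⟩ + (0.75 + 0.412i)|1⟩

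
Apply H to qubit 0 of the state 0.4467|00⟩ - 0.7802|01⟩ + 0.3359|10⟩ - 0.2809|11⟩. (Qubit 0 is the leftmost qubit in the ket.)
0.5534|00⟩ - 0.7503|01⟩ + 0.07835|10⟩ - 0.3531|11⟩

H on qubit 0 mixes each pair of kets that differ only in qubit 0: amplitudes (a, b) of (|…0…⟩, |…1…⟩) become ((a + b)/√2, (a − b)/√2). Kets absent from the input have amplitude 0.
(|00⟩, |10⟩): (a, b) = (0.4467, 0.3359) → (0.5534, 0.07835)
(|01⟩, |11⟩): (a, b) = (-0.7802, -0.2809) → (-0.7503, -0.3531)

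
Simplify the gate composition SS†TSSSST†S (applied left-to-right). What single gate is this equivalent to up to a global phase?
S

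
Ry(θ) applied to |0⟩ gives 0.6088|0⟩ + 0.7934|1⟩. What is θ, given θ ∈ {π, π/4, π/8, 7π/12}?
7π/12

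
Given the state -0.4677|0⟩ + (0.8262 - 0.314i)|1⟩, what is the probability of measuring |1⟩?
0.7812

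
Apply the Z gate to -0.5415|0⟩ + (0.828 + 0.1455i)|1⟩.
-0.5415|0⟩ + (-0.828 - 0.1455i)|1⟩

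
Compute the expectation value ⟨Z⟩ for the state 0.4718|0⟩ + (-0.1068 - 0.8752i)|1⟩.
-0.5548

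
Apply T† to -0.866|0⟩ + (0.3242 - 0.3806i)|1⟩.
-0.866|0⟩ + (-0.03988 - 0.4984i)|1⟩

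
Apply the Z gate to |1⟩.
-|1⟩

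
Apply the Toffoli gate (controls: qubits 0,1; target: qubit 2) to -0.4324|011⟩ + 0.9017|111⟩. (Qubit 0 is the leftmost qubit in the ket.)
-0.4324|011⟩ + 0.9017|110⟩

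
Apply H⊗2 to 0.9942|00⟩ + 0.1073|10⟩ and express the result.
0.5508|00⟩ + 0.5508|01⟩ + 0.4435|10⟩ + 0.4435|11⟩

H⊗2 gives amp(|y⟩) = (1/2) Σ_x (−1)^(x·y) amp(|x⟩), where x·y is the number of positions in which both x and y have a 1.
|00⟩: (0.9942 + 0.1073)/2 = 0.5508
|01⟩: (0.9942 + 0.1073)/2 = 0.5508
|10⟩: (0.9942 - 0.1073)/2 = 0.4435
|11⟩: (0.9942 - 0.1073)/2 = 0.4435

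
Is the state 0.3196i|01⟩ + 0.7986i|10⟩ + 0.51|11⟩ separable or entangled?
Entangled

Writing the state as a|00⟩ + b|01⟩ + c|10⟩ + d|11⟩, it is a product state iff ad − bc = 0.
Here (a, b, c, d) = (0, 0.3196i, 0.7986i, 0.51): ad − bc = (0)(0.51) − (0.3196i)(0.7986i) = 0.2552 ≠ 0, so the state is entangled.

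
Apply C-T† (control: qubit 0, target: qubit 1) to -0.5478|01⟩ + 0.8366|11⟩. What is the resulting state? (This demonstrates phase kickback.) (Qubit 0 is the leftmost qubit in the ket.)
-0.5478|01⟩ + (0.5916 - 0.5916i)|11⟩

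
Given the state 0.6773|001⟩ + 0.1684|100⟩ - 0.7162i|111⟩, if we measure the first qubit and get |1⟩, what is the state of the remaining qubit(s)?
0.2289|00⟩ - 0.9735i|11⟩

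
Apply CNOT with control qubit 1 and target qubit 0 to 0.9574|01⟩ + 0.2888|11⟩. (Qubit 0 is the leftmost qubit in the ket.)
0.2888|01⟩ + 0.9574|11⟩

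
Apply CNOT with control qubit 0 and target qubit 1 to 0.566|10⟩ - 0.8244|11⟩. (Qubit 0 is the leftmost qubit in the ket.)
-0.8244|10⟩ + 0.566|11⟩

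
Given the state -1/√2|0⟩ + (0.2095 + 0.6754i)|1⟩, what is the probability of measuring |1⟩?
0.5001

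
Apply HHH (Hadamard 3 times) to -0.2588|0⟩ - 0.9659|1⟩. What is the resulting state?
-0.866|0⟩ + 0.5|1⟩

H² = I, so H^3 = H: a single Hadamard. With (a, b) = (-0.2588, -0.9659), H gives ((a + b)/√2, (a − b)/√2) = (-0.866, 0.5).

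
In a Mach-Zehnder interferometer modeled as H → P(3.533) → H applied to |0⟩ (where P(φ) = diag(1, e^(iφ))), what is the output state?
(0.03781 - 0.1907i)|0⟩ + (0.9622 + 0.1907i)|1⟩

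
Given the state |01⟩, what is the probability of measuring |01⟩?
1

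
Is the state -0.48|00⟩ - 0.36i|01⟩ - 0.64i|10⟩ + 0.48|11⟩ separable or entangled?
Separable

Writing the state as a|00⟩ + b|01⟩ + c|10⟩ + d|11⟩, it is a product state iff ad − bc = 0.
Here (a, b, c, d) = (-0.48, -0.36i, -0.64i, 0.48): ad − bc = (-0.48)(0.48) − (-0.36i)(-0.64i) = 0, so the state is separable.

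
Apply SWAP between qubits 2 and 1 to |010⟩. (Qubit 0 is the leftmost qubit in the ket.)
|001⟩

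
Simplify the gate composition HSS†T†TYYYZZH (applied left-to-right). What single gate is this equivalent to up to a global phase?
Y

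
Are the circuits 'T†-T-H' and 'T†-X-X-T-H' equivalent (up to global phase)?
Yes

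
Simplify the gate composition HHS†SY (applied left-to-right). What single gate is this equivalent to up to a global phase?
Y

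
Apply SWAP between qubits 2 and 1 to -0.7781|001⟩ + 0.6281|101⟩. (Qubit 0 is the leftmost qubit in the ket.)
-0.7781|010⟩ + 0.6281|110⟩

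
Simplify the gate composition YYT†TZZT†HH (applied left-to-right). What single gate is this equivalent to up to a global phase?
T†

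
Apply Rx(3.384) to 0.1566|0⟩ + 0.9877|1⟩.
(-0.01893 - 0.9805i)|0⟩ + (-0.1194 - 0.1555i)|1⟩

Rx(3.384) = [[cos(θ/2), −i·sin(θ/2)], [−i·sin(θ/2), cos(θ/2)]]; θ = 3.384, cos(θ/2) ≈ -0.120907, sin(θ/2) ≈ 0.992664.
With a = amp(|0⟩) = 0.1566 and b = amp(|1⟩) = 0.9877:
new amp(|0⟩) = (-0.120907)·a + (-0.992664i)·b = (-0.01893 - 0.9805i)
new amp(|1⟩) = (-0.992664i)·a + (-0.120907)·b = (-0.1194 - 0.1555i)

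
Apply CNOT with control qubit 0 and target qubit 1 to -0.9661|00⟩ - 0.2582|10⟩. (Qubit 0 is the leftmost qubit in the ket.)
-0.9661|00⟩ - 0.2582|11⟩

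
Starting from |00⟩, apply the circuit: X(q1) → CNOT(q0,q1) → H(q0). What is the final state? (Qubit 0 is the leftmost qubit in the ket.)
1/√2|01⟩ + 1/√2|11⟩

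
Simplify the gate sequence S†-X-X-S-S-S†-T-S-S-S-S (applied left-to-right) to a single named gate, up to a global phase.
T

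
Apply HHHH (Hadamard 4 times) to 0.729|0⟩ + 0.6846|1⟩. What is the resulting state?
0.729|0⟩ + 0.6846|1⟩

H² = I, so an even number of Hadamards cancels: H^4 = I and the state is unchanged.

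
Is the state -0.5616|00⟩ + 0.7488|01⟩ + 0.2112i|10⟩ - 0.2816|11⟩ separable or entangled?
Entangled

Writing the state as a|00⟩ + b|01⟩ + c|10⟩ + d|11⟩, it is a product state iff ad − bc = 0.
Here (a, b, c, d) = (-0.5616, 0.7488, 0.2112i, -0.2816): ad − bc = (-0.5616)(-0.2816) − (0.7488)(0.2112i) = (0.1581 - 0.1581i) ≠ 0, so the state is entangled.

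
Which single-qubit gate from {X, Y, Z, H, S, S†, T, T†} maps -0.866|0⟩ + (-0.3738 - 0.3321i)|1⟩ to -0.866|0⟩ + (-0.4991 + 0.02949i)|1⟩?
T†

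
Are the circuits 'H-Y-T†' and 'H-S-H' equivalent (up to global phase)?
No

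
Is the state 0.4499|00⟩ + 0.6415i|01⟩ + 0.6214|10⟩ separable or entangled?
Entangled

Writing the state as a|00⟩ + b|01⟩ + c|10⟩ + d|11⟩, it is a product state iff ad − bc = 0.
Here (a, b, c, d) = (0.4499, 0.6415i, 0.6214, 0): ad − bc = (0.4499)(0) − (0.6415i)(0.6214) = -0.3986i ≠ 0, so the state is entangled.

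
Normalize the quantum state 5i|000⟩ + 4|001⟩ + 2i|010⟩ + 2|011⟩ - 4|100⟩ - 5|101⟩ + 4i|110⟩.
0.4856i|000⟩ + 0.3885|001⟩ + 0.1943i|010⟩ + 0.1943|011⟩ - 0.3885|100⟩ - 0.4856|101⟩ + 0.3885i|110⟩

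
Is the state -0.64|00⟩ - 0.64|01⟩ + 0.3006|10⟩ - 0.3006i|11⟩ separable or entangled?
Entangled

Writing the state as a|00⟩ + b|01⟩ + c|10⟩ + d|11⟩, it is a product state iff ad − bc = 0.
Here (a, b, c, d) = (-0.64, -0.64, 0.3006, -0.3006i): ad − bc = (-0.64)(-0.3006i) − (-0.64)(0.3006) = (0.1924 + 0.1924i) ≠ 0, so the state is entangled.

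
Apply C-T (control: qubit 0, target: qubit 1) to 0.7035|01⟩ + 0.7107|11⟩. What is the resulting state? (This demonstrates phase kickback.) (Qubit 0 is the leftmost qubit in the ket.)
0.7035|01⟩ + (0.5025 + 0.5025i)|11⟩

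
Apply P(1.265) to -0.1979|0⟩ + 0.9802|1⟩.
-0.1979|0⟩ + (0.2951 + 0.9347i)|1⟩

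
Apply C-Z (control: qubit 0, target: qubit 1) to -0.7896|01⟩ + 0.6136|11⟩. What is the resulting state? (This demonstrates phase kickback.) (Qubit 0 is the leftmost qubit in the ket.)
-0.7896|01⟩ - 0.6136|11⟩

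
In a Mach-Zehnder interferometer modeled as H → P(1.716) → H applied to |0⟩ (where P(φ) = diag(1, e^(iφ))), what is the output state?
(0.4277 + 0.4947i)|0⟩ + (0.5723 - 0.4947i)|1⟩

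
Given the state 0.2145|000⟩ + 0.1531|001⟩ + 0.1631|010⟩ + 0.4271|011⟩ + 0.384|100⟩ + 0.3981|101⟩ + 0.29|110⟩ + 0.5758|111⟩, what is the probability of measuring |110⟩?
0.0841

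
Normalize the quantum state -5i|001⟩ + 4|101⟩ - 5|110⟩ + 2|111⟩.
-0.5976i|001⟩ + 0.4781|101⟩ - 0.5976|110⟩ + 0.239|111⟩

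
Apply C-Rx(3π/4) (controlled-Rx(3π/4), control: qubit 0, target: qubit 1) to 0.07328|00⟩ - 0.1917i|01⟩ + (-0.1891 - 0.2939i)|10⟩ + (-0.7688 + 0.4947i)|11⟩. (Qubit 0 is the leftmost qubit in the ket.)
0.07328|00⟩ - 0.1917i|01⟩ + (0.3847 + 0.5978i)|10⟩ + (-0.5657 + 0.364i)|11⟩

C-Rx(3π/4) leaves the control-|0⟩ kets |00⟩, |01⟩ unchanged and applies Rx(3π/4) to qubit 1 on the control-|1⟩ pair (|10⟩, |11⟩).
Rx(3π/4) = [[cos(θ/2), −i·sin(θ/2)], [−i·sin(θ/2), cos(θ/2)]]; θ = 3π/4, cos(θ/2) ≈ 0.382683, sin(θ/2) ≈ 0.92388.
With a = amp(|10⟩) = (-0.1891 - 0.2939i) and b = amp(|11⟩) = (-0.7688 + 0.4947i):
new amp(|10⟩) = (0.382683)·a + (-0.92388i)·b = (0.3847 + 0.5978i)
new amp(|11⟩) = (-0.92388i)·a + (0.382683)·b = (-0.5657 + 0.364i)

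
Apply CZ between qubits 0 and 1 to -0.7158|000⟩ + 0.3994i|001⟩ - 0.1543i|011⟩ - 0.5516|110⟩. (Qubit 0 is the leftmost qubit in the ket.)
-0.7158|000⟩ + 0.3994i|001⟩ - 0.1543i|011⟩ + 0.5516|110⟩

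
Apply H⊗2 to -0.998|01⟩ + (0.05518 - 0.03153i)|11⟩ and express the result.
(-0.4714 - 0.01577i)|00⟩ + (0.4714 + 0.01577i)|01⟩ + (-0.5266 + 0.01577i)|10⟩ + (0.5266 - 0.01577i)|11⟩

H⊗2 gives amp(|y⟩) = (1/2) Σ_x (−1)^(x·y) amp(|x⟩), where x·y is the number of positions in which both x and y have a 1.
|00⟩: (-0.998 + (0.05518 - 0.03153i))/2 = (-0.4714 - 0.01577i)
|01⟩: (0.998 - (0.05518 - 0.03153i))/2 = (0.4714 + 0.01577i)
|10⟩: (-0.998 - (0.05518 - 0.03153i))/2 = (-0.5266 + 0.01577i)
|11⟩: (0.998 + (0.05518 - 0.03153i))/2 = (0.5266 - 0.01577i)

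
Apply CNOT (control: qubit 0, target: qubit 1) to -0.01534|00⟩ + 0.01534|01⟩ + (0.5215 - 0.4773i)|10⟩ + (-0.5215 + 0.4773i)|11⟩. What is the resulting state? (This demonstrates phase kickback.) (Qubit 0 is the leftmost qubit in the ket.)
-0.01534|00⟩ + 0.01534|01⟩ + (-0.5215 + 0.4773i)|10⟩ + (0.5215 - 0.4773i)|11⟩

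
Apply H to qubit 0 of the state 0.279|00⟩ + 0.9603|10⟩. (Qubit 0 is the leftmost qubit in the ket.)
0.8763|00⟩ - 0.4818|10⟩

H on qubit 0 mixes each pair of kets that differ only in qubit 0: amplitudes (a, b) of (|…0…⟩, |…1…⟩) become ((a + b)/√2, (a − b)/√2). Kets absent from the input have amplitude 0.
(|00⟩, |10⟩): (a, b) = (0.279, 0.9603) → (0.8763, -0.4818)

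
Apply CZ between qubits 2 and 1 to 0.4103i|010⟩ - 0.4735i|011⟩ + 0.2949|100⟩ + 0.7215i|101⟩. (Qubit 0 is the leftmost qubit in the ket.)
0.4103i|010⟩ + 0.4735i|011⟩ + 0.2949|100⟩ + 0.7215i|101⟩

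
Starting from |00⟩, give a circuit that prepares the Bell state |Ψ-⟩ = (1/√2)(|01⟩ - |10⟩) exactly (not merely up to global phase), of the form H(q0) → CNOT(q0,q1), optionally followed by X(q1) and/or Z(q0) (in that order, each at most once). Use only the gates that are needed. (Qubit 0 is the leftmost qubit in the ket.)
H(q0) → CNOT(q0,q1) → X(q1) → Z(q0)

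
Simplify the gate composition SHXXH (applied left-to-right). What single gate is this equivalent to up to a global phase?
S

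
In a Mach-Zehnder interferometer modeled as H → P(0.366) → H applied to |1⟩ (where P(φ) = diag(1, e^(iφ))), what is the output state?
(0.03312 - 0.1789i)|0⟩ + (0.9669 + 0.1789i)|1⟩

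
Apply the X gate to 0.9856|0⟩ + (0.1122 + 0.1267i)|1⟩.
(0.1122 + 0.1267i)|0⟩ + 0.9856|1⟩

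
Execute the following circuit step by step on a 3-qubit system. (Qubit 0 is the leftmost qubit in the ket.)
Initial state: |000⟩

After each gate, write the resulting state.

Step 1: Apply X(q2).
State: |001⟩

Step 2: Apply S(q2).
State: i|001⟩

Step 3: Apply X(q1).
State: i|011⟩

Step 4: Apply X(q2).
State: i|010⟩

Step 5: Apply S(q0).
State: i|010⟩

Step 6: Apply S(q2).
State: i|010⟩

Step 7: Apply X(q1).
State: i|000⟩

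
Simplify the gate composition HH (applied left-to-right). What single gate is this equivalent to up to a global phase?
I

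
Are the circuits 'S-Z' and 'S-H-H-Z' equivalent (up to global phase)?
Yes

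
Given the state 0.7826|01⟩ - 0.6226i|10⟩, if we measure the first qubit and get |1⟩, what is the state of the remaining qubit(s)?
-i|0⟩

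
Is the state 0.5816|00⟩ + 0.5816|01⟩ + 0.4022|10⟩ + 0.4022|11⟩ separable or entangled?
Separable

Writing the state as a|00⟩ + b|01⟩ + c|10⟩ + d|11⟩, it is a product state iff ad − bc = 0.
Here (a, b, c, d) = (0.5816, 0.5816, 0.4022, 0.4022): ad − bc = (0.5816)(0.4022) − (0.5816)(0.4022) = 0, so the state is separable.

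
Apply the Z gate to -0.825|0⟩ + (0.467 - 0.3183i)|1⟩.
-0.825|0⟩ + (-0.467 + 0.3183i)|1⟩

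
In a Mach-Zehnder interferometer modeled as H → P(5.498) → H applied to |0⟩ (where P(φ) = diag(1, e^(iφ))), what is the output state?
(0.8536 - 0.3535i)|0⟩ + (0.1464 + 0.3535i)|1⟩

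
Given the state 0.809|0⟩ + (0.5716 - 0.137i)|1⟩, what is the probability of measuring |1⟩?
0.3455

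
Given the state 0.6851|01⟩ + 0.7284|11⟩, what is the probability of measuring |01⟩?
0.4694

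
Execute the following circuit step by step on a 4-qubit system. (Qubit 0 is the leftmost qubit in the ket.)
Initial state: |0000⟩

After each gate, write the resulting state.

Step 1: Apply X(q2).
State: |0010⟩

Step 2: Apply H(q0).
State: 1/√2|0010⟩ + 1/√2|1010⟩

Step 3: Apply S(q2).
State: (1/√2)i|0010⟩ + (1/√2)i|1010⟩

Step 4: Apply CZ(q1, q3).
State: (1/√2)i|0010⟩ + (1/√2)i|1010⟩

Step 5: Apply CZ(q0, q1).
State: (1/√2)i|0010⟩ + (1/√2)i|1010⟩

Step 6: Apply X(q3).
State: (1/√2)i|0011⟩ + (1/√2)i|1011⟩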